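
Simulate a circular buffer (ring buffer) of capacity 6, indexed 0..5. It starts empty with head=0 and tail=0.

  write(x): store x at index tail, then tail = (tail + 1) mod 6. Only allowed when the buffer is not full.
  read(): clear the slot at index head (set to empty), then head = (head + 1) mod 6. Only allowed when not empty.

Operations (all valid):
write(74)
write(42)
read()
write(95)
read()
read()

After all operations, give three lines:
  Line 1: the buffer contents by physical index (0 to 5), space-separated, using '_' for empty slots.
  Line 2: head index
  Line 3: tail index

write(74): buf=[74 _ _ _ _ _], head=0, tail=1, size=1
write(42): buf=[74 42 _ _ _ _], head=0, tail=2, size=2
read(): buf=[_ 42 _ _ _ _], head=1, tail=2, size=1
write(95): buf=[_ 42 95 _ _ _], head=1, tail=3, size=2
read(): buf=[_ _ 95 _ _ _], head=2, tail=3, size=1
read(): buf=[_ _ _ _ _ _], head=3, tail=3, size=0

Answer: _ _ _ _ _ _
3
3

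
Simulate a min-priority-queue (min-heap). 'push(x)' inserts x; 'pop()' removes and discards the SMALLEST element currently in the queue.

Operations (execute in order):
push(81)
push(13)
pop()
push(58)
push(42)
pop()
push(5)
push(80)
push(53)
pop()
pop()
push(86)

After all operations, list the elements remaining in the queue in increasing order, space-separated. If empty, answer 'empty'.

push(81): heap contents = [81]
push(13): heap contents = [13, 81]
pop() → 13: heap contents = [81]
push(58): heap contents = [58, 81]
push(42): heap contents = [42, 58, 81]
pop() → 42: heap contents = [58, 81]
push(5): heap contents = [5, 58, 81]
push(80): heap contents = [5, 58, 80, 81]
push(53): heap contents = [5, 53, 58, 80, 81]
pop() → 5: heap contents = [53, 58, 80, 81]
pop() → 53: heap contents = [58, 80, 81]
push(86): heap contents = [58, 80, 81, 86]

Answer: 58 80 81 86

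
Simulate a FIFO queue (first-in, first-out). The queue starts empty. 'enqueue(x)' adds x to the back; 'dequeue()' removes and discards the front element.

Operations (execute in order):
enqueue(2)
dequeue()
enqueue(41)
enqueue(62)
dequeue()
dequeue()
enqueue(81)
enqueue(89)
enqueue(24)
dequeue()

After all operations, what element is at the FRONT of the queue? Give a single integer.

Answer: 89

Derivation:
enqueue(2): queue = [2]
dequeue(): queue = []
enqueue(41): queue = [41]
enqueue(62): queue = [41, 62]
dequeue(): queue = [62]
dequeue(): queue = []
enqueue(81): queue = [81]
enqueue(89): queue = [81, 89]
enqueue(24): queue = [81, 89, 24]
dequeue(): queue = [89, 24]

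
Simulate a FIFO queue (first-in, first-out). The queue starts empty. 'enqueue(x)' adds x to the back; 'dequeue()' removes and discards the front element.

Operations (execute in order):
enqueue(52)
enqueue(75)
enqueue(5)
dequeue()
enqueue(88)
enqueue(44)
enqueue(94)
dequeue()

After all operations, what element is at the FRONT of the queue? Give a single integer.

Answer: 5

Derivation:
enqueue(52): queue = [52]
enqueue(75): queue = [52, 75]
enqueue(5): queue = [52, 75, 5]
dequeue(): queue = [75, 5]
enqueue(88): queue = [75, 5, 88]
enqueue(44): queue = [75, 5, 88, 44]
enqueue(94): queue = [75, 5, 88, 44, 94]
dequeue(): queue = [5, 88, 44, 94]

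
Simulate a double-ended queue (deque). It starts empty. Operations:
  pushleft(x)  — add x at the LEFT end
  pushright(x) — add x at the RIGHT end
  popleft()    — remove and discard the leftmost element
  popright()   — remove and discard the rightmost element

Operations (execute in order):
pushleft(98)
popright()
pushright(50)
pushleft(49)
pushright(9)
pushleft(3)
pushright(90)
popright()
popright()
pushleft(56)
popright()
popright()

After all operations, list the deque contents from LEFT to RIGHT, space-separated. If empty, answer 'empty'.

pushleft(98): [98]
popright(): []
pushright(50): [50]
pushleft(49): [49, 50]
pushright(9): [49, 50, 9]
pushleft(3): [3, 49, 50, 9]
pushright(90): [3, 49, 50, 9, 90]
popright(): [3, 49, 50, 9]
popright(): [3, 49, 50]
pushleft(56): [56, 3, 49, 50]
popright(): [56, 3, 49]
popright(): [56, 3]

Answer: 56 3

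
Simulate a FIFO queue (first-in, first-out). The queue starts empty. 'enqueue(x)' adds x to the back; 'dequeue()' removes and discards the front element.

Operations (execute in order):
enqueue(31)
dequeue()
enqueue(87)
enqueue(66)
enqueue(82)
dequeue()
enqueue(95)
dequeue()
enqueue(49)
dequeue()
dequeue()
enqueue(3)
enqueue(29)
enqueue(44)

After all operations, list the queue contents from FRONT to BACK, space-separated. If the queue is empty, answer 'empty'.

enqueue(31): [31]
dequeue(): []
enqueue(87): [87]
enqueue(66): [87, 66]
enqueue(82): [87, 66, 82]
dequeue(): [66, 82]
enqueue(95): [66, 82, 95]
dequeue(): [82, 95]
enqueue(49): [82, 95, 49]
dequeue(): [95, 49]
dequeue(): [49]
enqueue(3): [49, 3]
enqueue(29): [49, 3, 29]
enqueue(44): [49, 3, 29, 44]

Answer: 49 3 29 44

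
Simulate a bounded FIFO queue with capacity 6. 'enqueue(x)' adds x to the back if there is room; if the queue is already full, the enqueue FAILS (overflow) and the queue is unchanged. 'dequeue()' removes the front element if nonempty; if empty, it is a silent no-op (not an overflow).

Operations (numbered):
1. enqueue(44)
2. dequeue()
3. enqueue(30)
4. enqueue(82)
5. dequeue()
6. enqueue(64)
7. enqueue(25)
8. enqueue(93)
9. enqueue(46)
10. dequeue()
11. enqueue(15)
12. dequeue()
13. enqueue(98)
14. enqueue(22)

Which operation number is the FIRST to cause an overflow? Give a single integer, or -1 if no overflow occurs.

1. enqueue(44): size=1
2. dequeue(): size=0
3. enqueue(30): size=1
4. enqueue(82): size=2
5. dequeue(): size=1
6. enqueue(64): size=2
7. enqueue(25): size=3
8. enqueue(93): size=4
9. enqueue(46): size=5
10. dequeue(): size=4
11. enqueue(15): size=5
12. dequeue(): size=4
13. enqueue(98): size=5
14. enqueue(22): size=6

Answer: -1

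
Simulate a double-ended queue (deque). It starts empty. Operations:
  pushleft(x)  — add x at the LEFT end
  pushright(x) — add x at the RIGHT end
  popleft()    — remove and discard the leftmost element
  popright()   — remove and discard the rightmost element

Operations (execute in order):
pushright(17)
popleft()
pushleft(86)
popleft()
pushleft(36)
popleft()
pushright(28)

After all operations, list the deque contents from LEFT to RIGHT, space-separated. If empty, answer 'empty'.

pushright(17): [17]
popleft(): []
pushleft(86): [86]
popleft(): []
pushleft(36): [36]
popleft(): []
pushright(28): [28]

Answer: 28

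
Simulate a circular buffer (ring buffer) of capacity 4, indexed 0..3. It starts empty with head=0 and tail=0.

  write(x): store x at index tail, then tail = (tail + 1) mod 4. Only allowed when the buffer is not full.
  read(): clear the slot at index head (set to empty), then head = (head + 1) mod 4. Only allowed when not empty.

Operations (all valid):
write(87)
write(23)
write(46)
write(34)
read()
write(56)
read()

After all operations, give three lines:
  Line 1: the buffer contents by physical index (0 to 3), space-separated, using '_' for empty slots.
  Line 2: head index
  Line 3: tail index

write(87): buf=[87 _ _ _], head=0, tail=1, size=1
write(23): buf=[87 23 _ _], head=0, tail=2, size=2
write(46): buf=[87 23 46 _], head=0, tail=3, size=3
write(34): buf=[87 23 46 34], head=0, tail=0, size=4
read(): buf=[_ 23 46 34], head=1, tail=0, size=3
write(56): buf=[56 23 46 34], head=1, tail=1, size=4
read(): buf=[56 _ 46 34], head=2, tail=1, size=3

Answer: 56 _ 46 34
2
1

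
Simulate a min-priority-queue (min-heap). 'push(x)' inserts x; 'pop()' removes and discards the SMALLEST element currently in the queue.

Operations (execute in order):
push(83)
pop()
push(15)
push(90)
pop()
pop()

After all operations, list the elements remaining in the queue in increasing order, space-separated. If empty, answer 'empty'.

push(83): heap contents = [83]
pop() → 83: heap contents = []
push(15): heap contents = [15]
push(90): heap contents = [15, 90]
pop() → 15: heap contents = [90]
pop() → 90: heap contents = []

Answer: empty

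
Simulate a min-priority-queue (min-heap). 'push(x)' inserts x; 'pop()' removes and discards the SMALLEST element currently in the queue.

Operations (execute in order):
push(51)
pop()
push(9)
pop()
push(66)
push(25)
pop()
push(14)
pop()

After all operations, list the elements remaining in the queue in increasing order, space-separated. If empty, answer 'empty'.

push(51): heap contents = [51]
pop() → 51: heap contents = []
push(9): heap contents = [9]
pop() → 9: heap contents = []
push(66): heap contents = [66]
push(25): heap contents = [25, 66]
pop() → 25: heap contents = [66]
push(14): heap contents = [14, 66]
pop() → 14: heap contents = [66]

Answer: 66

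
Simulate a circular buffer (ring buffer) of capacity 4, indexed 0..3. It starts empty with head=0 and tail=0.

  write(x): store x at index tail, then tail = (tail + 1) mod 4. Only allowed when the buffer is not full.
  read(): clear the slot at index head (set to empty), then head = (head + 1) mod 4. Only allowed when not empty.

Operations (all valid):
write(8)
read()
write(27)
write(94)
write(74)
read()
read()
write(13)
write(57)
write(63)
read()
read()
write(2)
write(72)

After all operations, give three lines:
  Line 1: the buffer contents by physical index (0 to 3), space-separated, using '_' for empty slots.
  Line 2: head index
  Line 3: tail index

write(8): buf=[8 _ _ _], head=0, tail=1, size=1
read(): buf=[_ _ _ _], head=1, tail=1, size=0
write(27): buf=[_ 27 _ _], head=1, tail=2, size=1
write(94): buf=[_ 27 94 _], head=1, tail=3, size=2
write(74): buf=[_ 27 94 74], head=1, tail=0, size=3
read(): buf=[_ _ 94 74], head=2, tail=0, size=2
read(): buf=[_ _ _ 74], head=3, tail=0, size=1
write(13): buf=[13 _ _ 74], head=3, tail=1, size=2
write(57): buf=[13 57 _ 74], head=3, tail=2, size=3
write(63): buf=[13 57 63 74], head=3, tail=3, size=4
read(): buf=[13 57 63 _], head=0, tail=3, size=3
read(): buf=[_ 57 63 _], head=1, tail=3, size=2
write(2): buf=[_ 57 63 2], head=1, tail=0, size=3
write(72): buf=[72 57 63 2], head=1, tail=1, size=4

Answer: 72 57 63 2
1
1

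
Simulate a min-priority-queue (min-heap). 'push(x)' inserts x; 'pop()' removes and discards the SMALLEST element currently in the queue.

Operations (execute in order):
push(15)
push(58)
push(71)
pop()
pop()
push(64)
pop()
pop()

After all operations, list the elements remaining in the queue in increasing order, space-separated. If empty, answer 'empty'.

push(15): heap contents = [15]
push(58): heap contents = [15, 58]
push(71): heap contents = [15, 58, 71]
pop() → 15: heap contents = [58, 71]
pop() → 58: heap contents = [71]
push(64): heap contents = [64, 71]
pop() → 64: heap contents = [71]
pop() → 71: heap contents = []

Answer: empty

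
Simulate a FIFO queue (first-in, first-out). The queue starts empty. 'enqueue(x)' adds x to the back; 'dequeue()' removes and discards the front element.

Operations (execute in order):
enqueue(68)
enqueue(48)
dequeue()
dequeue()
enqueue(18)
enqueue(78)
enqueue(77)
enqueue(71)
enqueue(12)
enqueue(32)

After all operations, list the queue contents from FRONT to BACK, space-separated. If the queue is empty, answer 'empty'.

enqueue(68): [68]
enqueue(48): [68, 48]
dequeue(): [48]
dequeue(): []
enqueue(18): [18]
enqueue(78): [18, 78]
enqueue(77): [18, 78, 77]
enqueue(71): [18, 78, 77, 71]
enqueue(12): [18, 78, 77, 71, 12]
enqueue(32): [18, 78, 77, 71, 12, 32]

Answer: 18 78 77 71 12 32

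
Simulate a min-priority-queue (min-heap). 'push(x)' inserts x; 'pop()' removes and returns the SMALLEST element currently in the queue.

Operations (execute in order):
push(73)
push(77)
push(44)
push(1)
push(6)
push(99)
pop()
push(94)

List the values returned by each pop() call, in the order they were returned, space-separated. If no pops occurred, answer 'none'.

push(73): heap contents = [73]
push(77): heap contents = [73, 77]
push(44): heap contents = [44, 73, 77]
push(1): heap contents = [1, 44, 73, 77]
push(6): heap contents = [1, 6, 44, 73, 77]
push(99): heap contents = [1, 6, 44, 73, 77, 99]
pop() → 1: heap contents = [6, 44, 73, 77, 99]
push(94): heap contents = [6, 44, 73, 77, 94, 99]

Answer: 1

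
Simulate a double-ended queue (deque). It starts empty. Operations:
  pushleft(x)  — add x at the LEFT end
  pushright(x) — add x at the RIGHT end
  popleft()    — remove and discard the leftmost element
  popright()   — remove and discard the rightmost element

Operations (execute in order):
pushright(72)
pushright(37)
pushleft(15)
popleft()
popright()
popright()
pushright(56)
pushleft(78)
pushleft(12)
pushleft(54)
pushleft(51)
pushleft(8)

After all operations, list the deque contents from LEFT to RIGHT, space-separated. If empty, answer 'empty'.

Answer: 8 51 54 12 78 56

Derivation:
pushright(72): [72]
pushright(37): [72, 37]
pushleft(15): [15, 72, 37]
popleft(): [72, 37]
popright(): [72]
popright(): []
pushright(56): [56]
pushleft(78): [78, 56]
pushleft(12): [12, 78, 56]
pushleft(54): [54, 12, 78, 56]
pushleft(51): [51, 54, 12, 78, 56]
pushleft(8): [8, 51, 54, 12, 78, 56]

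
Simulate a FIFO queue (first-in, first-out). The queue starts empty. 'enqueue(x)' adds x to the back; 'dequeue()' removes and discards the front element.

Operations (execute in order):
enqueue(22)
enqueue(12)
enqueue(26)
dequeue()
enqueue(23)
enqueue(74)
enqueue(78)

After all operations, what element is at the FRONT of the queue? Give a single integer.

enqueue(22): queue = [22]
enqueue(12): queue = [22, 12]
enqueue(26): queue = [22, 12, 26]
dequeue(): queue = [12, 26]
enqueue(23): queue = [12, 26, 23]
enqueue(74): queue = [12, 26, 23, 74]
enqueue(78): queue = [12, 26, 23, 74, 78]

Answer: 12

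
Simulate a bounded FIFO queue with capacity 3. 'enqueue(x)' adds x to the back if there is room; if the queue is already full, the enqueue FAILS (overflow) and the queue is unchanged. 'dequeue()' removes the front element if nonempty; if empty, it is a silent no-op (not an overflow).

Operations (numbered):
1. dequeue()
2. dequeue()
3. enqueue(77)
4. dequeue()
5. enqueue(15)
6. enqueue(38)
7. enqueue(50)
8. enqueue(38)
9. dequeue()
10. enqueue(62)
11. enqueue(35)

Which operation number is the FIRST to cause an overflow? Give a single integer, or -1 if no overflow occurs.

1. dequeue(): empty, no-op, size=0
2. dequeue(): empty, no-op, size=0
3. enqueue(77): size=1
4. dequeue(): size=0
5. enqueue(15): size=1
6. enqueue(38): size=2
7. enqueue(50): size=3
8. enqueue(38): size=3=cap → OVERFLOW (fail)
9. dequeue(): size=2
10. enqueue(62): size=3
11. enqueue(35): size=3=cap → OVERFLOW (fail)

Answer: 8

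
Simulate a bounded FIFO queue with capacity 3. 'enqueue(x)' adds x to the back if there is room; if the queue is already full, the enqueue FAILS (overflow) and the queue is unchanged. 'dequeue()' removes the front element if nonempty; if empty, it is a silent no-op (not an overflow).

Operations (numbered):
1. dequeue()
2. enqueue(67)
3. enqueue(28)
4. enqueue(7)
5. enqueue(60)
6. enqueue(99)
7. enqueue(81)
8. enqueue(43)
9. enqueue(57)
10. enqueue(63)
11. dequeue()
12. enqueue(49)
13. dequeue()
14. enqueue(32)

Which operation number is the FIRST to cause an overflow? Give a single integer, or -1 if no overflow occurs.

Answer: 5

Derivation:
1. dequeue(): empty, no-op, size=0
2. enqueue(67): size=1
3. enqueue(28): size=2
4. enqueue(7): size=3
5. enqueue(60): size=3=cap → OVERFLOW (fail)
6. enqueue(99): size=3=cap → OVERFLOW (fail)
7. enqueue(81): size=3=cap → OVERFLOW (fail)
8. enqueue(43): size=3=cap → OVERFLOW (fail)
9. enqueue(57): size=3=cap → OVERFLOW (fail)
10. enqueue(63): size=3=cap → OVERFLOW (fail)
11. dequeue(): size=2
12. enqueue(49): size=3
13. dequeue(): size=2
14. enqueue(32): size=3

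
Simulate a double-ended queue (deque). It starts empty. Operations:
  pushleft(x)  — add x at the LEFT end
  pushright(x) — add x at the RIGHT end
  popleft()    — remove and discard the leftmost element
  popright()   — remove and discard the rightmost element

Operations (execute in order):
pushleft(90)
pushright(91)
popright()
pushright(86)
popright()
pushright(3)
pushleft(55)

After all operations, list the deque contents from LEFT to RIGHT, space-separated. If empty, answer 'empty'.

pushleft(90): [90]
pushright(91): [90, 91]
popright(): [90]
pushright(86): [90, 86]
popright(): [90]
pushright(3): [90, 3]
pushleft(55): [55, 90, 3]

Answer: 55 90 3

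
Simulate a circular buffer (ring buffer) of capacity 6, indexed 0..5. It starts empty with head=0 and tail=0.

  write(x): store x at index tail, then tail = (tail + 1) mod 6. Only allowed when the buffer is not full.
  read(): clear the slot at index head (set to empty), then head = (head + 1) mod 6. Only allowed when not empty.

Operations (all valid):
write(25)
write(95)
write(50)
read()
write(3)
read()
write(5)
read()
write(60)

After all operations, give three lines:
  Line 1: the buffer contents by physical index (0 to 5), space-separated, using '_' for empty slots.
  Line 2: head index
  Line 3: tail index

write(25): buf=[25 _ _ _ _ _], head=0, tail=1, size=1
write(95): buf=[25 95 _ _ _ _], head=0, tail=2, size=2
write(50): buf=[25 95 50 _ _ _], head=0, tail=3, size=3
read(): buf=[_ 95 50 _ _ _], head=1, tail=3, size=2
write(3): buf=[_ 95 50 3 _ _], head=1, tail=4, size=3
read(): buf=[_ _ 50 3 _ _], head=2, tail=4, size=2
write(5): buf=[_ _ 50 3 5 _], head=2, tail=5, size=3
read(): buf=[_ _ _ 3 5 _], head=3, tail=5, size=2
write(60): buf=[_ _ _ 3 5 60], head=3, tail=0, size=3

Answer: _ _ _ 3 5 60
3
0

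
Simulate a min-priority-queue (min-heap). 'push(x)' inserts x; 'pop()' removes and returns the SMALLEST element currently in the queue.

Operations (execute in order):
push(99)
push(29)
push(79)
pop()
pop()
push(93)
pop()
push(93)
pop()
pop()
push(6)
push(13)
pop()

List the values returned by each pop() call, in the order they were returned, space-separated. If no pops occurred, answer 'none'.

push(99): heap contents = [99]
push(29): heap contents = [29, 99]
push(79): heap contents = [29, 79, 99]
pop() → 29: heap contents = [79, 99]
pop() → 79: heap contents = [99]
push(93): heap contents = [93, 99]
pop() → 93: heap contents = [99]
push(93): heap contents = [93, 99]
pop() → 93: heap contents = [99]
pop() → 99: heap contents = []
push(6): heap contents = [6]
push(13): heap contents = [6, 13]
pop() → 6: heap contents = [13]

Answer: 29 79 93 93 99 6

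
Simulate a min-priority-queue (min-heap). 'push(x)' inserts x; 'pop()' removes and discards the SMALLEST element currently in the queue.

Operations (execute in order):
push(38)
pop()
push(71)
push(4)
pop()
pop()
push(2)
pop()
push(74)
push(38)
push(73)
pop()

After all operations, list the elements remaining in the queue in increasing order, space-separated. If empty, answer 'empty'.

Answer: 73 74

Derivation:
push(38): heap contents = [38]
pop() → 38: heap contents = []
push(71): heap contents = [71]
push(4): heap contents = [4, 71]
pop() → 4: heap contents = [71]
pop() → 71: heap contents = []
push(2): heap contents = [2]
pop() → 2: heap contents = []
push(74): heap contents = [74]
push(38): heap contents = [38, 74]
push(73): heap contents = [38, 73, 74]
pop() → 38: heap contents = [73, 74]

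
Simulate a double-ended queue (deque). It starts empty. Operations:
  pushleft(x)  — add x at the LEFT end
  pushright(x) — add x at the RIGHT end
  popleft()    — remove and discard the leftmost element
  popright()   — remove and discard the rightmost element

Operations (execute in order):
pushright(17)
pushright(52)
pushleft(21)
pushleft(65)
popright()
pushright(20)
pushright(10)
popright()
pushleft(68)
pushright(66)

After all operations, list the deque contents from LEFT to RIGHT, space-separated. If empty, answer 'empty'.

Answer: 68 65 21 17 20 66

Derivation:
pushright(17): [17]
pushright(52): [17, 52]
pushleft(21): [21, 17, 52]
pushleft(65): [65, 21, 17, 52]
popright(): [65, 21, 17]
pushright(20): [65, 21, 17, 20]
pushright(10): [65, 21, 17, 20, 10]
popright(): [65, 21, 17, 20]
pushleft(68): [68, 65, 21, 17, 20]
pushright(66): [68, 65, 21, 17, 20, 66]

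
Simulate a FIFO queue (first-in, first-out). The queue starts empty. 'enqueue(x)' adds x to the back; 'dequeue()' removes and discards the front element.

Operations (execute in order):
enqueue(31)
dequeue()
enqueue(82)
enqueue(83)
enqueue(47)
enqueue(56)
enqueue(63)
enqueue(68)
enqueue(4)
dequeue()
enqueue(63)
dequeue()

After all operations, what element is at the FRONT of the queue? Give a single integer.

Answer: 47

Derivation:
enqueue(31): queue = [31]
dequeue(): queue = []
enqueue(82): queue = [82]
enqueue(83): queue = [82, 83]
enqueue(47): queue = [82, 83, 47]
enqueue(56): queue = [82, 83, 47, 56]
enqueue(63): queue = [82, 83, 47, 56, 63]
enqueue(68): queue = [82, 83, 47, 56, 63, 68]
enqueue(4): queue = [82, 83, 47, 56, 63, 68, 4]
dequeue(): queue = [83, 47, 56, 63, 68, 4]
enqueue(63): queue = [83, 47, 56, 63, 68, 4, 63]
dequeue(): queue = [47, 56, 63, 68, 4, 63]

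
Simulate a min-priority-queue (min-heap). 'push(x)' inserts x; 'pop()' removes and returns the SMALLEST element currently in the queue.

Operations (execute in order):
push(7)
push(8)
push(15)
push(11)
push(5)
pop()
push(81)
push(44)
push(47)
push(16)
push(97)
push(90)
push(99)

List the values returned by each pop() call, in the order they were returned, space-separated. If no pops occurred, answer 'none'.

Answer: 5

Derivation:
push(7): heap contents = [7]
push(8): heap contents = [7, 8]
push(15): heap contents = [7, 8, 15]
push(11): heap contents = [7, 8, 11, 15]
push(5): heap contents = [5, 7, 8, 11, 15]
pop() → 5: heap contents = [7, 8, 11, 15]
push(81): heap contents = [7, 8, 11, 15, 81]
push(44): heap contents = [7, 8, 11, 15, 44, 81]
push(47): heap contents = [7, 8, 11, 15, 44, 47, 81]
push(16): heap contents = [7, 8, 11, 15, 16, 44, 47, 81]
push(97): heap contents = [7, 8, 11, 15, 16, 44, 47, 81, 97]
push(90): heap contents = [7, 8, 11, 15, 16, 44, 47, 81, 90, 97]
push(99): heap contents = [7, 8, 11, 15, 16, 44, 47, 81, 90, 97, 99]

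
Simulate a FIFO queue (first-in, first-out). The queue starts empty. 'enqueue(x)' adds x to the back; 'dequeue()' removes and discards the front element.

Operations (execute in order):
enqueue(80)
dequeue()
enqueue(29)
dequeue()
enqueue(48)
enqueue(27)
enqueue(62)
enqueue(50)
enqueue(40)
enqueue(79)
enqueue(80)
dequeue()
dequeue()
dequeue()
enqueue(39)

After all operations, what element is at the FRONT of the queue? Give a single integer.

Answer: 50

Derivation:
enqueue(80): queue = [80]
dequeue(): queue = []
enqueue(29): queue = [29]
dequeue(): queue = []
enqueue(48): queue = [48]
enqueue(27): queue = [48, 27]
enqueue(62): queue = [48, 27, 62]
enqueue(50): queue = [48, 27, 62, 50]
enqueue(40): queue = [48, 27, 62, 50, 40]
enqueue(79): queue = [48, 27, 62, 50, 40, 79]
enqueue(80): queue = [48, 27, 62, 50, 40, 79, 80]
dequeue(): queue = [27, 62, 50, 40, 79, 80]
dequeue(): queue = [62, 50, 40, 79, 80]
dequeue(): queue = [50, 40, 79, 80]
enqueue(39): queue = [50, 40, 79, 80, 39]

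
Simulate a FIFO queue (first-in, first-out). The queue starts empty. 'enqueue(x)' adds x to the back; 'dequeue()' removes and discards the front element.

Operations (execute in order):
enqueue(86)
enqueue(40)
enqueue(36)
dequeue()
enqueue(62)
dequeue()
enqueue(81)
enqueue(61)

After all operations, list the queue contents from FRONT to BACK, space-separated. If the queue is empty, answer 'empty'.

enqueue(86): [86]
enqueue(40): [86, 40]
enqueue(36): [86, 40, 36]
dequeue(): [40, 36]
enqueue(62): [40, 36, 62]
dequeue(): [36, 62]
enqueue(81): [36, 62, 81]
enqueue(61): [36, 62, 81, 61]

Answer: 36 62 81 61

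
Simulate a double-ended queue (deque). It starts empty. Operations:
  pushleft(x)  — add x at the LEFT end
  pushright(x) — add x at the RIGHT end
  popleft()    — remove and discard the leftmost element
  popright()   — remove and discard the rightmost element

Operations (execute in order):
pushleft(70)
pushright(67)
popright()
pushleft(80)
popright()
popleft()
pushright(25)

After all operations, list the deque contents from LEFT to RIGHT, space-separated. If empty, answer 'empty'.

pushleft(70): [70]
pushright(67): [70, 67]
popright(): [70]
pushleft(80): [80, 70]
popright(): [80]
popleft(): []
pushright(25): [25]

Answer: 25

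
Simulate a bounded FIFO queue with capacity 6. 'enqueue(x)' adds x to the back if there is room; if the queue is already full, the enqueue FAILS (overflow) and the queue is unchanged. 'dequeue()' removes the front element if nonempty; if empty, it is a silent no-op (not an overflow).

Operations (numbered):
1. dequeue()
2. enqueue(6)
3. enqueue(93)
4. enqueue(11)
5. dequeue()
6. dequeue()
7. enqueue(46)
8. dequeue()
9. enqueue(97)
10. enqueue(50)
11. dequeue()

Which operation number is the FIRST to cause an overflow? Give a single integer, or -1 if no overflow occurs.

1. dequeue(): empty, no-op, size=0
2. enqueue(6): size=1
3. enqueue(93): size=2
4. enqueue(11): size=3
5. dequeue(): size=2
6. dequeue(): size=1
7. enqueue(46): size=2
8. dequeue(): size=1
9. enqueue(97): size=2
10. enqueue(50): size=3
11. dequeue(): size=2

Answer: -1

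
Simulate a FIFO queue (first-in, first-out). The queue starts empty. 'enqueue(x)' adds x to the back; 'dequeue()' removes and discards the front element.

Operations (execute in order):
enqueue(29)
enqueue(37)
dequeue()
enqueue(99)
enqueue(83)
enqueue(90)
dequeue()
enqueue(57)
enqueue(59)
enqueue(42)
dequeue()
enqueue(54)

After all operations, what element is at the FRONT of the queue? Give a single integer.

enqueue(29): queue = [29]
enqueue(37): queue = [29, 37]
dequeue(): queue = [37]
enqueue(99): queue = [37, 99]
enqueue(83): queue = [37, 99, 83]
enqueue(90): queue = [37, 99, 83, 90]
dequeue(): queue = [99, 83, 90]
enqueue(57): queue = [99, 83, 90, 57]
enqueue(59): queue = [99, 83, 90, 57, 59]
enqueue(42): queue = [99, 83, 90, 57, 59, 42]
dequeue(): queue = [83, 90, 57, 59, 42]
enqueue(54): queue = [83, 90, 57, 59, 42, 54]

Answer: 83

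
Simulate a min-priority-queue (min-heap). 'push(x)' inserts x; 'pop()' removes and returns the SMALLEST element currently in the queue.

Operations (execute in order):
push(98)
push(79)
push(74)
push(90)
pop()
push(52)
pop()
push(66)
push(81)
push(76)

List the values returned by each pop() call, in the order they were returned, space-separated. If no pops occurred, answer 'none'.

push(98): heap contents = [98]
push(79): heap contents = [79, 98]
push(74): heap contents = [74, 79, 98]
push(90): heap contents = [74, 79, 90, 98]
pop() → 74: heap contents = [79, 90, 98]
push(52): heap contents = [52, 79, 90, 98]
pop() → 52: heap contents = [79, 90, 98]
push(66): heap contents = [66, 79, 90, 98]
push(81): heap contents = [66, 79, 81, 90, 98]
push(76): heap contents = [66, 76, 79, 81, 90, 98]

Answer: 74 52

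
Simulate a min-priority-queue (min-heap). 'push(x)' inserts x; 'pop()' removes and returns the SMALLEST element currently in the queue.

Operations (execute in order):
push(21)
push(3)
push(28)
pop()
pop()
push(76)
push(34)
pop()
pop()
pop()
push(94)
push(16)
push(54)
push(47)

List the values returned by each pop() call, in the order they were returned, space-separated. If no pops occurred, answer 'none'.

Answer: 3 21 28 34 76

Derivation:
push(21): heap contents = [21]
push(3): heap contents = [3, 21]
push(28): heap contents = [3, 21, 28]
pop() → 3: heap contents = [21, 28]
pop() → 21: heap contents = [28]
push(76): heap contents = [28, 76]
push(34): heap contents = [28, 34, 76]
pop() → 28: heap contents = [34, 76]
pop() → 34: heap contents = [76]
pop() → 76: heap contents = []
push(94): heap contents = [94]
push(16): heap contents = [16, 94]
push(54): heap contents = [16, 54, 94]
push(47): heap contents = [16, 47, 54, 94]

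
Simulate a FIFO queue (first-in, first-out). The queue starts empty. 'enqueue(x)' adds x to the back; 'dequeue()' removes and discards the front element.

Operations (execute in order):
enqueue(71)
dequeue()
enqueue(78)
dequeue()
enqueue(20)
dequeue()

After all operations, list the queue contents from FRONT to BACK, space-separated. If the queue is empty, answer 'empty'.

Answer: empty

Derivation:
enqueue(71): [71]
dequeue(): []
enqueue(78): [78]
dequeue(): []
enqueue(20): [20]
dequeue(): []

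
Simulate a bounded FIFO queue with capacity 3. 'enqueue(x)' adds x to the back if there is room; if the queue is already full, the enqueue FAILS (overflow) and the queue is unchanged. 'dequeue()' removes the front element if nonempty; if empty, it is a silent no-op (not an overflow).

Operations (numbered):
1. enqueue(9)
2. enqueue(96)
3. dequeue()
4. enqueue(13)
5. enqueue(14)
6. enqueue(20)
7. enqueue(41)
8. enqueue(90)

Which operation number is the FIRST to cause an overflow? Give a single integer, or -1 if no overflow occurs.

1. enqueue(9): size=1
2. enqueue(96): size=2
3. dequeue(): size=1
4. enqueue(13): size=2
5. enqueue(14): size=3
6. enqueue(20): size=3=cap → OVERFLOW (fail)
7. enqueue(41): size=3=cap → OVERFLOW (fail)
8. enqueue(90): size=3=cap → OVERFLOW (fail)

Answer: 6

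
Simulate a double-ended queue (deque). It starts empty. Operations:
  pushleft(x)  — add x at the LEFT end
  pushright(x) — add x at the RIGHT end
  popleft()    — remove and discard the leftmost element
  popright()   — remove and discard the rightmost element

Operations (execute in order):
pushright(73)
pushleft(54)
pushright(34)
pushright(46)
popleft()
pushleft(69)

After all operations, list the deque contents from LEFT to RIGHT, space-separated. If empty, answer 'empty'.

pushright(73): [73]
pushleft(54): [54, 73]
pushright(34): [54, 73, 34]
pushright(46): [54, 73, 34, 46]
popleft(): [73, 34, 46]
pushleft(69): [69, 73, 34, 46]

Answer: 69 73 34 46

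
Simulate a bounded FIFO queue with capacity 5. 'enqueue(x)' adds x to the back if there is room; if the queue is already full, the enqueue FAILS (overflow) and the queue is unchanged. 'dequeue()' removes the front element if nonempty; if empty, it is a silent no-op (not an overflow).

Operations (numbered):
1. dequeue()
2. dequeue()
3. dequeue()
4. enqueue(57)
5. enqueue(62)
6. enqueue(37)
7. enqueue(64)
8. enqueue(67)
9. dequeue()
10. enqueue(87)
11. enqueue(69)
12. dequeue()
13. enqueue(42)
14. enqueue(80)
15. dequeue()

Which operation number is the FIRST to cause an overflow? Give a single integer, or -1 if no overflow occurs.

1. dequeue(): empty, no-op, size=0
2. dequeue(): empty, no-op, size=0
3. dequeue(): empty, no-op, size=0
4. enqueue(57): size=1
5. enqueue(62): size=2
6. enqueue(37): size=3
7. enqueue(64): size=4
8. enqueue(67): size=5
9. dequeue(): size=4
10. enqueue(87): size=5
11. enqueue(69): size=5=cap → OVERFLOW (fail)
12. dequeue(): size=4
13. enqueue(42): size=5
14. enqueue(80): size=5=cap → OVERFLOW (fail)
15. dequeue(): size=4

Answer: 11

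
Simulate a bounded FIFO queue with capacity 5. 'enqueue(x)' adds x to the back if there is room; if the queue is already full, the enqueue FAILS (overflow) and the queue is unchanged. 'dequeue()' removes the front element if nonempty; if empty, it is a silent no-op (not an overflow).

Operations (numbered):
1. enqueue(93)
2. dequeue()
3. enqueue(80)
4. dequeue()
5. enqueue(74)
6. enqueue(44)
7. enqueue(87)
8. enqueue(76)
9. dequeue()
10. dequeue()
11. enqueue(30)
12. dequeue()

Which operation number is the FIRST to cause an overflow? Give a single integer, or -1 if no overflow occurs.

1. enqueue(93): size=1
2. dequeue(): size=0
3. enqueue(80): size=1
4. dequeue(): size=0
5. enqueue(74): size=1
6. enqueue(44): size=2
7. enqueue(87): size=3
8. enqueue(76): size=4
9. dequeue(): size=3
10. dequeue(): size=2
11. enqueue(30): size=3
12. dequeue(): size=2

Answer: -1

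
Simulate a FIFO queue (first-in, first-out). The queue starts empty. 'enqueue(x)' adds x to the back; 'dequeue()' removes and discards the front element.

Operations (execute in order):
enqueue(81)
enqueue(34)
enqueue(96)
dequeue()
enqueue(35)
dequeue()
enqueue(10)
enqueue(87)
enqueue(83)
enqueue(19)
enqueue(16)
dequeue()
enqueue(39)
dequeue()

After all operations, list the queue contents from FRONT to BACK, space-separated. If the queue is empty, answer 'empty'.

Answer: 10 87 83 19 16 39

Derivation:
enqueue(81): [81]
enqueue(34): [81, 34]
enqueue(96): [81, 34, 96]
dequeue(): [34, 96]
enqueue(35): [34, 96, 35]
dequeue(): [96, 35]
enqueue(10): [96, 35, 10]
enqueue(87): [96, 35, 10, 87]
enqueue(83): [96, 35, 10, 87, 83]
enqueue(19): [96, 35, 10, 87, 83, 19]
enqueue(16): [96, 35, 10, 87, 83, 19, 16]
dequeue(): [35, 10, 87, 83, 19, 16]
enqueue(39): [35, 10, 87, 83, 19, 16, 39]
dequeue(): [10, 87, 83, 19, 16, 39]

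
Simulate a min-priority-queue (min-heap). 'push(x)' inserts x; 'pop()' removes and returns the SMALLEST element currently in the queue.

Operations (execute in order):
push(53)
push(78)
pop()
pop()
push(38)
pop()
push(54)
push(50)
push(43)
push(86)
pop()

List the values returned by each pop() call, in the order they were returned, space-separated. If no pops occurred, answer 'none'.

Answer: 53 78 38 43

Derivation:
push(53): heap contents = [53]
push(78): heap contents = [53, 78]
pop() → 53: heap contents = [78]
pop() → 78: heap contents = []
push(38): heap contents = [38]
pop() → 38: heap contents = []
push(54): heap contents = [54]
push(50): heap contents = [50, 54]
push(43): heap contents = [43, 50, 54]
push(86): heap contents = [43, 50, 54, 86]
pop() → 43: heap contents = [50, 54, 86]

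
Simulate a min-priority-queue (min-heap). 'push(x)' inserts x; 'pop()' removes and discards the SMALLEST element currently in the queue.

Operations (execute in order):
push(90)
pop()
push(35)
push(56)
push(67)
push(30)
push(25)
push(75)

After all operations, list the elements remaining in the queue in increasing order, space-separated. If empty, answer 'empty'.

push(90): heap contents = [90]
pop() → 90: heap contents = []
push(35): heap contents = [35]
push(56): heap contents = [35, 56]
push(67): heap contents = [35, 56, 67]
push(30): heap contents = [30, 35, 56, 67]
push(25): heap contents = [25, 30, 35, 56, 67]
push(75): heap contents = [25, 30, 35, 56, 67, 75]

Answer: 25 30 35 56 67 75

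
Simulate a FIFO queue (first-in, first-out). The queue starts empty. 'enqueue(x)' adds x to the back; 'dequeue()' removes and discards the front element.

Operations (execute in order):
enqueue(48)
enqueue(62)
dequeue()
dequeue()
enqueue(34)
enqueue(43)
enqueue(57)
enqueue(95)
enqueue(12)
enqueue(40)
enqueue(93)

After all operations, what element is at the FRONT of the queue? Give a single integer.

enqueue(48): queue = [48]
enqueue(62): queue = [48, 62]
dequeue(): queue = [62]
dequeue(): queue = []
enqueue(34): queue = [34]
enqueue(43): queue = [34, 43]
enqueue(57): queue = [34, 43, 57]
enqueue(95): queue = [34, 43, 57, 95]
enqueue(12): queue = [34, 43, 57, 95, 12]
enqueue(40): queue = [34, 43, 57, 95, 12, 40]
enqueue(93): queue = [34, 43, 57, 95, 12, 40, 93]

Answer: 34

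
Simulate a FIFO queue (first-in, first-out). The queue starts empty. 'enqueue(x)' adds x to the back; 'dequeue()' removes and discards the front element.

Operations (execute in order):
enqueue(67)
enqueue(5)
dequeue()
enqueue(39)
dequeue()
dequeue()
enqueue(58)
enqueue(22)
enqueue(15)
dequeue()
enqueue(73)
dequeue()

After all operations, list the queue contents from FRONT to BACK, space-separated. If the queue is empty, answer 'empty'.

Answer: 15 73

Derivation:
enqueue(67): [67]
enqueue(5): [67, 5]
dequeue(): [5]
enqueue(39): [5, 39]
dequeue(): [39]
dequeue(): []
enqueue(58): [58]
enqueue(22): [58, 22]
enqueue(15): [58, 22, 15]
dequeue(): [22, 15]
enqueue(73): [22, 15, 73]
dequeue(): [15, 73]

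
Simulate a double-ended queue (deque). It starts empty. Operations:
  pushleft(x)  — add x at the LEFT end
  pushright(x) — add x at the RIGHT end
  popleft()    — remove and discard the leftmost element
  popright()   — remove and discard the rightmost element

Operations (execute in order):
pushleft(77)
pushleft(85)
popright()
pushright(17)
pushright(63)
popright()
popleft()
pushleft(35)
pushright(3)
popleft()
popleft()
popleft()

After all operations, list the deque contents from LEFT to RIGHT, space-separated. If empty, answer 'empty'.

Answer: empty

Derivation:
pushleft(77): [77]
pushleft(85): [85, 77]
popright(): [85]
pushright(17): [85, 17]
pushright(63): [85, 17, 63]
popright(): [85, 17]
popleft(): [17]
pushleft(35): [35, 17]
pushright(3): [35, 17, 3]
popleft(): [17, 3]
popleft(): [3]
popleft(): []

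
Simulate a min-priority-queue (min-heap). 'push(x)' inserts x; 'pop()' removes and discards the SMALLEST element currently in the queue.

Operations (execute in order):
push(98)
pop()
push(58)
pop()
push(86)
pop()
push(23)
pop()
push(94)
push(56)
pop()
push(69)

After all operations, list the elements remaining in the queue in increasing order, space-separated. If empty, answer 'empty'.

push(98): heap contents = [98]
pop() → 98: heap contents = []
push(58): heap contents = [58]
pop() → 58: heap contents = []
push(86): heap contents = [86]
pop() → 86: heap contents = []
push(23): heap contents = [23]
pop() → 23: heap contents = []
push(94): heap contents = [94]
push(56): heap contents = [56, 94]
pop() → 56: heap contents = [94]
push(69): heap contents = [69, 94]

Answer: 69 94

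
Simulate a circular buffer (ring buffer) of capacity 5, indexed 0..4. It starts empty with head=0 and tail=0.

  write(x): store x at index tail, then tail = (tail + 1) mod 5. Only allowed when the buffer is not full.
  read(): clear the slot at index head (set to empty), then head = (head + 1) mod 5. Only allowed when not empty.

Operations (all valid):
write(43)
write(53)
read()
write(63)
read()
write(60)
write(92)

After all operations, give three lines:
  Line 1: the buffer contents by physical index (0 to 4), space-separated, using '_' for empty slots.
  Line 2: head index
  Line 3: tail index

Answer: _ _ 63 60 92
2
0

Derivation:
write(43): buf=[43 _ _ _ _], head=0, tail=1, size=1
write(53): buf=[43 53 _ _ _], head=0, tail=2, size=2
read(): buf=[_ 53 _ _ _], head=1, tail=2, size=1
write(63): buf=[_ 53 63 _ _], head=1, tail=3, size=2
read(): buf=[_ _ 63 _ _], head=2, tail=3, size=1
write(60): buf=[_ _ 63 60 _], head=2, tail=4, size=2
write(92): buf=[_ _ 63 60 92], head=2, tail=0, size=3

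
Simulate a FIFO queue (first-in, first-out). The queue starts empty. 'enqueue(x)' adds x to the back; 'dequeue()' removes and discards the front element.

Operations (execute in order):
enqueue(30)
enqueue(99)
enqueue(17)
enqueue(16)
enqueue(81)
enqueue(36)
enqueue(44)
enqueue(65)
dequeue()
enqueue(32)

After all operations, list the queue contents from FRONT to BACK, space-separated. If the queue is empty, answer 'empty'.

Answer: 99 17 16 81 36 44 65 32

Derivation:
enqueue(30): [30]
enqueue(99): [30, 99]
enqueue(17): [30, 99, 17]
enqueue(16): [30, 99, 17, 16]
enqueue(81): [30, 99, 17, 16, 81]
enqueue(36): [30, 99, 17, 16, 81, 36]
enqueue(44): [30, 99, 17, 16, 81, 36, 44]
enqueue(65): [30, 99, 17, 16, 81, 36, 44, 65]
dequeue(): [99, 17, 16, 81, 36, 44, 65]
enqueue(32): [99, 17, 16, 81, 36, 44, 65, 32]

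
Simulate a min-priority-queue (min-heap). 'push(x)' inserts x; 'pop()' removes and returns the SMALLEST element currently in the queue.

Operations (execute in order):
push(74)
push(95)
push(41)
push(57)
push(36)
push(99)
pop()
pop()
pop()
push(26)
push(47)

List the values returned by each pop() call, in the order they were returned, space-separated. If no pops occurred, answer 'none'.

Answer: 36 41 57

Derivation:
push(74): heap contents = [74]
push(95): heap contents = [74, 95]
push(41): heap contents = [41, 74, 95]
push(57): heap contents = [41, 57, 74, 95]
push(36): heap contents = [36, 41, 57, 74, 95]
push(99): heap contents = [36, 41, 57, 74, 95, 99]
pop() → 36: heap contents = [41, 57, 74, 95, 99]
pop() → 41: heap contents = [57, 74, 95, 99]
pop() → 57: heap contents = [74, 95, 99]
push(26): heap contents = [26, 74, 95, 99]
push(47): heap contents = [26, 47, 74, 95, 99]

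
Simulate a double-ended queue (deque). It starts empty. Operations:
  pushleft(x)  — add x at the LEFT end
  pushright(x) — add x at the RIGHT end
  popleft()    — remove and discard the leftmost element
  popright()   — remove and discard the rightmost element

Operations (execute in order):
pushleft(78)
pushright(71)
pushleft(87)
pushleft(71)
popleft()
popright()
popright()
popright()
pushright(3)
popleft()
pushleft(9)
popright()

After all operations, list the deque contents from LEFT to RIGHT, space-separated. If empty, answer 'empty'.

pushleft(78): [78]
pushright(71): [78, 71]
pushleft(87): [87, 78, 71]
pushleft(71): [71, 87, 78, 71]
popleft(): [87, 78, 71]
popright(): [87, 78]
popright(): [87]
popright(): []
pushright(3): [3]
popleft(): []
pushleft(9): [9]
popright(): []

Answer: empty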